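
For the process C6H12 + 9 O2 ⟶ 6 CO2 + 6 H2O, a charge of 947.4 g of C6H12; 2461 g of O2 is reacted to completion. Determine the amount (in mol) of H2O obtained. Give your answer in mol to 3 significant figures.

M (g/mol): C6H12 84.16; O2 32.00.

n(C6H12) = 947.4 / 84.16 = 11.26 mol
n(O2) = 2461 / 32.00 = 76.91 mol
n/ν for C6H12 = 11.26/1 = 11.26
n/ν for O2 = 76.91/9 = 8.546
Smallest n/ν is O2 → limiting reagent.
n(H2O) = (6/9) × 76.91 = 51.27 mol

51.3 mol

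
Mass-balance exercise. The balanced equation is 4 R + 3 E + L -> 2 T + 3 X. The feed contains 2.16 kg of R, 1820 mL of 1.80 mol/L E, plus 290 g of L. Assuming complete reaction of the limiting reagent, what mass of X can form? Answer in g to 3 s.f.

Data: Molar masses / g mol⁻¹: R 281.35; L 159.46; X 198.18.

n(R) = 2.160×1000 / 281.35 = 7.677 mol
n(E) = 1.80 × 1820/1000 = 3.276 mol
n(L) = 290.0 / 159.46 = 1.819 mol
n/ν → R: 1.919, E: 1.092, L: 1.819; E is limiting.
n(X) = (3/3) × 3.276 = 3.276 mol
mass = 3.276 × 198.18 = 649.2 g

649 g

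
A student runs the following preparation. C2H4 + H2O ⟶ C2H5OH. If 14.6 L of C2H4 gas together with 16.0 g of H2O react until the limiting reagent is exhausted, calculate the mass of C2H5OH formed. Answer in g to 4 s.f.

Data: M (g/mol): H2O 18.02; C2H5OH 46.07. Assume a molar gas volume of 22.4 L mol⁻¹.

30.03 g

n(C2H4) = 14.60 / 22.4 = 0.6518 mol
n(H2O) = 16.00 / 18.02 = 0.8879 mol
n/ν for C2H4 = 0.6518/1 = 0.6518
n/ν for H2O = 0.8879/1 = 0.8879
Smallest n/ν is C2H4 → limiting reagent.
n(C2H5OH) = (1/1) × 0.6518 = 0.6518 mol
mass = 0.6518 × 46.07 = 30.03 g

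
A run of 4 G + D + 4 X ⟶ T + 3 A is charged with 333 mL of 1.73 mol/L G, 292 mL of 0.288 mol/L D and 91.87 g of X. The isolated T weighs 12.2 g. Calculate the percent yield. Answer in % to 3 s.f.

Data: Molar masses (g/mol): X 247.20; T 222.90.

n(G) = 1.73 × 333.0/1000 = 0.5761 mol
n(D) = 0.288 × 292.0/1000 = 0.08410 mol
n(X) = 91.87 / 247.20 = 0.3716 mol
n/ν → G: 0.1440, D: 0.08410, X: 0.09290; D is limiting.
theoretical n(T) = (1/1) × 0.08410 = 0.08410 mol → 18.75 g
% yield = 12.2 / 18.75 × 100 = 65.07 %

65.1 %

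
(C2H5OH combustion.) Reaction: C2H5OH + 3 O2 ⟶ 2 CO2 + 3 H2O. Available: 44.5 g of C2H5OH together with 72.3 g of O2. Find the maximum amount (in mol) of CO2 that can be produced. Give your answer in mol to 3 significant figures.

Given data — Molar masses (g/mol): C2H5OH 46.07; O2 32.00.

n(C2H5OH) = 44.50 / 46.07 = 0.9659 mol
n(O2) = 72.30 / 32.00 = 2.259 mol
n/ν for C2H5OH = 0.9659/1 = 0.9659
n/ν for O2 = 2.259/3 = 0.7530
Smallest n/ν is O2 → limiting reagent.
n(CO2) = (2/3) × 2.259 = 1.506 mol

1.51 mol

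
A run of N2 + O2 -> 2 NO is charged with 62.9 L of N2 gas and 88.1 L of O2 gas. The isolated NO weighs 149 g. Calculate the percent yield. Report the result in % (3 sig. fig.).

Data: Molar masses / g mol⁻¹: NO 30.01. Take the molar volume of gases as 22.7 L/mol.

n(N2) = 62.90 / 22.7 = 2.771 mol
n(O2) = 88.10 / 22.7 = 3.881 mol
n/ν for N2 = 2.771/1 = 2.771
n/ν for O2 = 3.881/1 = 3.881
Smallest n/ν is N2 → limiting reagent.
theoretical n(NO) = (2/1) × 2.771 = 5.542 mol → 166.3 g
% yield = 149 / 166.3 × 100 = 89.60 %

89.6 %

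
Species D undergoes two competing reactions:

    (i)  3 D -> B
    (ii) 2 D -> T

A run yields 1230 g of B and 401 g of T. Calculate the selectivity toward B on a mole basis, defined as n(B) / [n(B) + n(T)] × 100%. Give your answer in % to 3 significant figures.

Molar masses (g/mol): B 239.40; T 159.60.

67.2 %

n(B) = 1230 / 239.40 = 5.138 mol
n(T) = 401 / 159.60 = 2.513 mol
selectivity = 5.138/(5.138+2.513) × 100 = 67.15 %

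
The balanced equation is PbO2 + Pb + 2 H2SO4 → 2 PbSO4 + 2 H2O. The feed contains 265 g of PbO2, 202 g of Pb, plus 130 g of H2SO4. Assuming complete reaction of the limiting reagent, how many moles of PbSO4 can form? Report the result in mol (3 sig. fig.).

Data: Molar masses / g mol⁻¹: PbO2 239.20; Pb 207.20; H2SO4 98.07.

1.33 mol

n(PbO2) = 265.0 / 239.20 = 1.108 mol
n(Pb) = 202.0 / 207.20 = 0.9749 mol
n(H2SO4) = 130.0 / 98.07 = 1.326 mol
n/ν → PbO2: 1.108, Pb: 0.9749, H2SO4: 0.6630; H2SO4 is limiting.
n(PbSO4) = (2/2) × 1.326 = 1.326 mol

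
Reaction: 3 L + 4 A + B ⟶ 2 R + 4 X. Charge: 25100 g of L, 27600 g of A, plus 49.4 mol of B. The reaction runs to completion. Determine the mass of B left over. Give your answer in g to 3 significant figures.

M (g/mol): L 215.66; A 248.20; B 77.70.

n(L) = 25100 / 215.66 = 116.4 mol
n(A) = 27600 / 248.20 = 111.2 mol
n(B) = 49.40 mol
n/ν → L: 38.80, A: 27.80, B: 49.40; A is limiting.
B consumed = (1/4) × 111.2 = 27.80 mol
B remaining = 49.40 − 27.80 = 21.60 mol
mass = 21.60 × 77.70 = 1678 g

1680 g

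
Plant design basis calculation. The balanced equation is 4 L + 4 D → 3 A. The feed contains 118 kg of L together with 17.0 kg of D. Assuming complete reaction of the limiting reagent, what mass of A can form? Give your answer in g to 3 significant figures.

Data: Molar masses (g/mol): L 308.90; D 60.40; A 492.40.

104000 g

n(L) = 118.0×1000 / 308.90 = 382.0 mol
n(D) = 17.00×1000 / 60.40 = 281.5 mol
n/ν for L = 382.0/4 = 95.50
n/ν for D = 281.5/4 = 70.38
Smallest n/ν is D → limiting reagent.
n(A) = (3/4) × 281.5 = 211.1 mol
mass = 211.1 × 492.40 = 103900 g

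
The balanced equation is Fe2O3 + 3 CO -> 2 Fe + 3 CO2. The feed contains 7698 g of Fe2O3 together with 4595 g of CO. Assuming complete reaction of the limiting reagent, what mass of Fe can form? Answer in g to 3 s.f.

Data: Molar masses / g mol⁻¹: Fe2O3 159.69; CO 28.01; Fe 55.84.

n(Fe2O3) = 7698 / 159.69 = 48.21 mol
n(CO) = 4595 / 28.01 = 164.0 mol
n/ν → Fe2O3: 48.21, CO: 54.67; Fe2O3 is limiting.
n(Fe) = (2/1) × 48.21 = 96.42 mol
mass = 96.42 × 55.84 = 5384 g

5380 g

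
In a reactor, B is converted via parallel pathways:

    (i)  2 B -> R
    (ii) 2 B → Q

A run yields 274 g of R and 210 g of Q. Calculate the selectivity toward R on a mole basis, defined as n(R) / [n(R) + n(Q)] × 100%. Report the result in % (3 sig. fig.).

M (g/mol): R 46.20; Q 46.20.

n(R) = 274 / 46.20 = 5.931 mol
n(Q) = 210 / 46.20 = 4.545 mol
selectivity = 5.931/(5.931+4.545) × 100 = 56.62 %

56.6 %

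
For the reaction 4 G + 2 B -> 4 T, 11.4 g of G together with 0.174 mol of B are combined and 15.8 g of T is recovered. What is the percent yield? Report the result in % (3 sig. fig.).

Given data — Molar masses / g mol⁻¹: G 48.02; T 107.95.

61.7 %

n(G) = 11.40 / 48.02 = 0.2374 mol
n(B) = 0.1740 mol
n/ν for G = 0.2374/4 = 0.05935
n/ν for B = 0.1740/2 = 0.08700
Smallest n/ν is G → limiting reagent.
theoretical n(T) = (4/4) × 0.2374 = 0.2374 mol → 25.63 g
% yield = 15.8 / 25.63 × 100 = 61.65 %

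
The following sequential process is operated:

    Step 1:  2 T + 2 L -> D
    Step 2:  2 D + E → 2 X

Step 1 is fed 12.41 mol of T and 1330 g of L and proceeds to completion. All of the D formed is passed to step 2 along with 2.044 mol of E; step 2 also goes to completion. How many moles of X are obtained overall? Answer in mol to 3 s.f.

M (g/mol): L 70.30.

Step 1:
n(T) = 12.41 mol
n(L) = 1330 / 70.30 = 18.92 mol
n/ν → T: 6.205, L: 9.460; T is limiting.
n(D) produced = (1/2) × 12.41 = 6.205 mol
Step 2:
n(D) available = 6.205 mol
n(E) = 2.044 mol
n/ν → D: 3.103, E: 2.044; E is limiting.
n(X) = (2/1) × 2.044 = 4.088 mol

4.09 mol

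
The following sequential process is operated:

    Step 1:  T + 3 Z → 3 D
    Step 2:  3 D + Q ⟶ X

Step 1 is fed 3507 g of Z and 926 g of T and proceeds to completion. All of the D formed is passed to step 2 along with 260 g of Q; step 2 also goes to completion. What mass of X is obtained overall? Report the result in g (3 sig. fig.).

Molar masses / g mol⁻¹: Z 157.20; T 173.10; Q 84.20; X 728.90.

Step 1:
n(Z) = 3507 / 157.20 = 22.31 mol
n(T) = 926.0 / 173.10 = 5.350 mol
n/ν for Z = 22.31/3 = 7.437
n/ν for T = 5.350/1 = 5.350
Smallest n/ν is T → limiting reagent.
n(D) produced = (3/1) × 5.350 = 16.05 mol
Step 2:
n(D) available = 16.05 mol
n(Q) = 260.0 / 84.20 = 3.088 mol
n/ν for D = 16.05/3 = 5.350
n/ν for Q = 3.088/1 = 3.088
Smallest n/ν is Q → limiting reagent.
n(X) = (1/1) × 3.088 = 3.088 mol
mass = 3.088 × 728.90 = 2251 g

2250 g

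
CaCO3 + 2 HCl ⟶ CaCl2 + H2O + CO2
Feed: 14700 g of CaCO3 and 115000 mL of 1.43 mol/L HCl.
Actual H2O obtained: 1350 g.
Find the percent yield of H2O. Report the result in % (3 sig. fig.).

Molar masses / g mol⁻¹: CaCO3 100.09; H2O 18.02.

n(CaCO3) = 14700 / 100.09 = 146.9 mol
n(HCl) = 1.43 × 115000/1000 = 164.5 mol
n/ν for CaCO3 = 146.9/1 = 146.9
n/ν for HCl = 164.5/2 = 82.25
Smallest n/ν is HCl → limiting reagent.
theoretical n(H2O) = (1/2) × 164.5 = 82.25 mol → 1482 g
% yield = 1350 / 1482 × 100 = 91.09 %

91.1 %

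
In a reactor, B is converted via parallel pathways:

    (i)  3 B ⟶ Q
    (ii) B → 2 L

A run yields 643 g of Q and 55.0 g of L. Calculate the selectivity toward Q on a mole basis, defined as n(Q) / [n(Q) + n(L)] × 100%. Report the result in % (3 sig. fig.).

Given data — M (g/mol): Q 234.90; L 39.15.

66.1 %

n(Q) = 643 / 234.90 = 2.737 mol
n(L) = 55.0 / 39.15 = 1.405 mol
selectivity = 2.737/(2.737+1.405) × 100 = 66.08 %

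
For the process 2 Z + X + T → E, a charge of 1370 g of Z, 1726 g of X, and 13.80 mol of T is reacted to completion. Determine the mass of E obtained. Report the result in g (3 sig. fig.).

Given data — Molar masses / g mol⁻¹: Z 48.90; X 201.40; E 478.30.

n(Z) = 1370 / 48.90 = 28.02 mol
n(X) = 1726 / 201.40 = 8.570 mol
n(T) = 13.80 mol
n/ν → Z: 14.01, X: 8.570, T: 13.80; X is limiting.
n(E) = (1/1) × 8.570 = 8.570 mol
mass = 8.570 × 478.30 = 4099 g

4100 g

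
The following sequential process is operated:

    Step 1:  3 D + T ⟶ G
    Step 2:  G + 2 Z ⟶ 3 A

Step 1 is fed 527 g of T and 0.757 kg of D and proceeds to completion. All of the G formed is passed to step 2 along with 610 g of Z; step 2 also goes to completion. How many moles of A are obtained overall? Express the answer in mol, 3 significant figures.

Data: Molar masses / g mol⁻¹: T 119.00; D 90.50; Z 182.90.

Step 1:
n(T) = 527.0 / 119.00 = 4.429 mol
n(D) = 0.7570×1000 / 90.50 = 8.365 mol
n/ν for T = 4.429/1 = 4.429
n/ν for D = 8.365/3 = 2.788
Smallest n/ν is D → limiting reagent.
n(G) produced = (1/3) × 8.365 = 2.788 mol
Step 2:
n(G) available = 2.788 mol
n(Z) = 610.0 / 182.90 = 3.335 mol
n/ν for G = 2.788/1 = 2.788
n/ν for Z = 3.335/2 = 1.668
Smallest n/ν is Z → limiting reagent.
n(A) = (3/2) × 3.335 = 5.003 mol

5.00 mol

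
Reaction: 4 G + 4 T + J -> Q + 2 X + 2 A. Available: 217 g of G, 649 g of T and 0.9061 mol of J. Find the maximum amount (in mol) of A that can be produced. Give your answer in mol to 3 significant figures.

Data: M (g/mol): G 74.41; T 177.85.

n(G) = 217.0 / 74.41 = 2.916 mol
n(T) = 649.0 / 177.85 = 3.649 mol
n(J) = 0.9061 mol
n/ν for G = 2.916/4 = 0.7290
n/ν for T = 3.649/4 = 0.9123
n/ν for J = 0.9061/1 = 0.9061
Smallest n/ν is G → limiting reagent.
n(A) = (2/4) × 2.916 = 1.458 mol

1.46 mol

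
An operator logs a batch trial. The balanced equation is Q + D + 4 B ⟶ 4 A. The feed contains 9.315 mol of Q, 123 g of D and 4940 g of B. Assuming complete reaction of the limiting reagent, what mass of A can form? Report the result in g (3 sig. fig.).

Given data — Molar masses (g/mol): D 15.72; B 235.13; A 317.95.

n(Q) = 9.315 mol
n(D) = 123.0 / 15.72 = 7.824 mol
n(B) = 4940 / 235.13 = 21.01 mol
n/ν → Q: 9.315, D: 7.824, B: 5.253; B is limiting.
n(A) = (4/4) × 21.01 = 21.01 mol
mass = 21.01 × 317.95 = 6680 g

6680 g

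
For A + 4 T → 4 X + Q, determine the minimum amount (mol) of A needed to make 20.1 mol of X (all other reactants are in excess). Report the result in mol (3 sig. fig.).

n(X) = 20.10 mol
n(A) = (1/4) × 20.10 = 5.025 mol

5.03 mol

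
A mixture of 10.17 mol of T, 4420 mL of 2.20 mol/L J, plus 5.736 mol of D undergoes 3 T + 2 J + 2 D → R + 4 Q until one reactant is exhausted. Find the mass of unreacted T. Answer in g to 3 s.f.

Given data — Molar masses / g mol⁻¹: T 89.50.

n(T) = 10.17 mol
n(J) = 2.20 × 4420/1000 = 9.724 mol
n(D) = 5.736 mol
n/ν for T = 10.17/3 = 3.390
n/ν for J = 9.724/2 = 4.862
n/ν for D = 5.736/2 = 2.868
Smallest n/ν is D → limiting reagent.
T consumed = (3/2) × 5.736 = 8.604 mol
T remaining = 10.17 − 8.604 = 1.566 mol
mass = 1.566 × 89.50 = 140.2 g

140 g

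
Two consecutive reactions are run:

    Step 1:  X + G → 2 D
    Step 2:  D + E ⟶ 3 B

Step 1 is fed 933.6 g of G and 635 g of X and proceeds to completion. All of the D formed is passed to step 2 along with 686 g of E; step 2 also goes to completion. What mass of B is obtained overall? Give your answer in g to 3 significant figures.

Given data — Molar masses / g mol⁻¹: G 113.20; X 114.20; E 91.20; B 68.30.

1540 g

Step 1:
n(G) = 933.6 / 113.20 = 8.247 mol
n(X) = 635.0 / 114.20 = 5.560 mol
n/ν → G: 8.247, X: 5.560; X is limiting.
n(D) produced = (2/1) × 5.560 = 11.12 mol
Step 2:
n(D) available = 11.12 mol
n(E) = 686.0 / 91.20 = 7.522 mol
n/ν → D: 11.12, E: 7.522; E is limiting.
n(B) = (3/1) × 7.522 = 22.57 mol
mass = 22.57 × 68.30 = 1542 g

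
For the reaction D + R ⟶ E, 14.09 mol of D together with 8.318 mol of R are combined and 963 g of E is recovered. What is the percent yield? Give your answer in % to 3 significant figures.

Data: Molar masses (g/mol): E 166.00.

n(D) = 14.09 mol
n(R) = 8.318 mol
n/ν → D: 14.09, R: 8.318; R is limiting.
theoretical n(E) = (1/1) × 8.318 = 8.318 mol → 1381 g
% yield = 963 / 1381 × 100 = 69.73 %

69.7 %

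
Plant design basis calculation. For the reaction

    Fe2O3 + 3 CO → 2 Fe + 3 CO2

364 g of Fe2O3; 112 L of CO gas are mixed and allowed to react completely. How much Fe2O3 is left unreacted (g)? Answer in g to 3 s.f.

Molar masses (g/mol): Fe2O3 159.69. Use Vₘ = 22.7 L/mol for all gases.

101 g

n(Fe2O3) = 364.0 / 159.69 = 2.279 mol
n(CO) = 112.0 / 22.7 = 4.934 mol
n/ν for Fe2O3 = 2.279/1 = 2.279
n/ν for CO = 4.934/3 = 1.645
Smallest n/ν is CO → limiting reagent.
Fe2O3 consumed = (1/3) × 4.934 = 1.645 mol
Fe2O3 remaining = 2.279 − 1.645 = 0.6340 mol
mass = 0.6340 × 159.69 = 101.2 g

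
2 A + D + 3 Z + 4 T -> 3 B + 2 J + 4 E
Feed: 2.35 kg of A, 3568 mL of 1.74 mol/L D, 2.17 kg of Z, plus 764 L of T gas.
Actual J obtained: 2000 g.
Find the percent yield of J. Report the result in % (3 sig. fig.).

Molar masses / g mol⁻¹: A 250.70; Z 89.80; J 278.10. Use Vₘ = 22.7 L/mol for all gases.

76.7 %

n(A) = 2.350×1000 / 250.70 = 9.374 mol
n(D) = 1.74 × 3568/1000 = 6.208 mol
n(Z) = 2.170×1000 / 89.80 = 24.16 mol
n(T) = 764.0 / 22.7 = 33.66 mol
n/ν → A: 4.687, D: 6.208, Z: 8.053, T: 8.415; A is limiting.
theoretical n(J) = (2/2) × 9.374 = 9.374 mol → 2607 g
% yield = 2000 / 2607 × 100 = 76.72 %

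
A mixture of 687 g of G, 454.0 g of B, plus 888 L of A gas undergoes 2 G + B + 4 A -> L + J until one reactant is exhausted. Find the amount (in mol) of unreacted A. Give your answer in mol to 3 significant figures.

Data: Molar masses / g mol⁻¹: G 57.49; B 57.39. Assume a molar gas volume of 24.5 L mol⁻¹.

12.3 mol

n(G) = 687.0 / 57.49 = 11.95 mol
n(B) = 454.0 / 57.39 = 7.911 mol
n(A) = 888.0 / 24.5 = 36.24 mol
n/ν → G: 5.975, B: 7.911, A: 9.060; G is limiting.
A consumed = (4/2) × 11.95 = 23.90 mol
A remaining = 36.24 − 23.90 = 12.34 mol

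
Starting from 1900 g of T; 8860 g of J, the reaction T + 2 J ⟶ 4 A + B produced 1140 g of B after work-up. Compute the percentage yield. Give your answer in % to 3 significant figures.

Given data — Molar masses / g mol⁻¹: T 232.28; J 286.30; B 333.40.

n(T) = 1900 / 232.28 = 8.180 mol
n(J) = 8860 / 286.30 = 30.95 mol
n/ν → T: 8.180, J: 15.48; T is limiting.
theoretical n(B) = (1/1) × 8.180 = 8.180 mol → 2727 g
% yield = 1140 / 2727 × 100 = 41.80 %

41.8 %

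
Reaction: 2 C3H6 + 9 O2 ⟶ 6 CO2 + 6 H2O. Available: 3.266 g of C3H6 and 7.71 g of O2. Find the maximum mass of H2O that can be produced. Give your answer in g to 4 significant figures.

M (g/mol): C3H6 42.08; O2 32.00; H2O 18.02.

n(C3H6) = 3.266 / 42.08 = 0.07761 mol
n(O2) = 7.710 / 32.00 = 0.2409 mol
n/ν for C3H6 = 0.07761/2 = 0.03881
n/ν for O2 = 0.2409/9 = 0.02677
Smallest n/ν is O2 → limiting reagent.
n(H2O) = (6/9) × 0.2409 = 0.1606 mol
mass = 0.1606 × 18.02 = 2.894 g

2.894 g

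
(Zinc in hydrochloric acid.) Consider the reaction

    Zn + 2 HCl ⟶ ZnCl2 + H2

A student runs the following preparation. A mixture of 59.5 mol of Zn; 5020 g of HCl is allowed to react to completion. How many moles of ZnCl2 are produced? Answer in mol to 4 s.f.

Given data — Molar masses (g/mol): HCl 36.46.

n(Zn) = 59.50 mol
n(HCl) = 5020 / 36.46 = 137.7 mol
n/ν → Zn: 59.50, HCl: 68.85; Zn is limiting.
n(ZnCl2) = (1/1) × 59.50 = 59.50 mol

59.50 mol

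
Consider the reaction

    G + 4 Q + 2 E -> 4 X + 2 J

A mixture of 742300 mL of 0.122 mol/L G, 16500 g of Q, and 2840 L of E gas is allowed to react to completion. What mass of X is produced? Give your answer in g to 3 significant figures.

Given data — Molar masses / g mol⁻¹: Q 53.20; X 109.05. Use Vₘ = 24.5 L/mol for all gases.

25300 g

n(G) = 0.122 × 742300/1000 = 90.56 mol
n(Q) = 16500 / 53.20 = 310.2 mol
n(E) = 2840 / 24.5 = 115.9 mol
n/ν → G: 90.56, Q: 77.55, E: 57.95; E is limiting.
n(X) = (4/2) × 115.9 = 231.8 mol
mass = 231.8 × 109.05 = 25280 g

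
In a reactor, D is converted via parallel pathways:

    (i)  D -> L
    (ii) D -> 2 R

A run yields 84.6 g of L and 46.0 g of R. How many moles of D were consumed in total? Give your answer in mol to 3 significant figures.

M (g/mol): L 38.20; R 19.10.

n(L) = 84.6 / 38.20 = 2.215 mol
n(R) = 46.0 / 19.10 = 2.408 mol
n(D) via (i) = (1/1)×2.215 = 2.215 mol
n(D) via (ii) = (1/2)×2.408 = 1.204 mol
total n(D) = 2.215 + 1.204 = 3.419 mol

3.42 mol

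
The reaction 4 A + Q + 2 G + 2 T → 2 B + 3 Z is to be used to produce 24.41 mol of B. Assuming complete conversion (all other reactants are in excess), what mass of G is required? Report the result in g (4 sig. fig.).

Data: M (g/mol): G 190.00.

n(B) = 24.41 mol
n(G) = (2/2) × 24.41 = 24.41 mol
mass = 24.41 × 190.00 = 4638 g

4638 g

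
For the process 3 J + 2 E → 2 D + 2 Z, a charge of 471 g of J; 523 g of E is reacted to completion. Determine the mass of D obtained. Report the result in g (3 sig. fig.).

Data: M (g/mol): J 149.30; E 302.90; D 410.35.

709 g

n(J) = 471.0 / 149.30 = 3.155 mol
n(E) = 523.0 / 302.90 = 1.727 mol
n/ν → J: 1.052, E: 0.8635; E is limiting.
n(D) = (2/2) × 1.727 = 1.727 mol
mass = 1.727 × 410.35 = 708.7 g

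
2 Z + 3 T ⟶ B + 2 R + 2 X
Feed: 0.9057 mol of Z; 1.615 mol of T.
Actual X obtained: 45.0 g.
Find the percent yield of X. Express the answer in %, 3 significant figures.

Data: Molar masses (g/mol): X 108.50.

45.8 %

n(Z) = 0.9057 mol
n(T) = 1.615 mol
n/ν → Z: 0.4529, T: 0.5383; Z is limiting.
theoretical n(X) = (2/2) × 0.9057 = 0.9057 mol → 98.27 g
% yield = 45.0 / 98.27 × 100 = 45.79 %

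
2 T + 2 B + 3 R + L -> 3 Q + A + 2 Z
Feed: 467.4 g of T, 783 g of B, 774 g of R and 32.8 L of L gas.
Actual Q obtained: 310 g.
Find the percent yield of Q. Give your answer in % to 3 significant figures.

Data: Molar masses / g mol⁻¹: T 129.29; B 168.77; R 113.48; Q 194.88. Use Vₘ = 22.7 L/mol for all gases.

n(T) = 467.4 / 129.29 = 3.615 mol
n(B) = 783.0 / 168.77 = 4.639 mol
n(R) = 774.0 / 113.48 = 6.821 mol
n(L) = 32.80 / 22.7 = 1.445 mol
n/ν for T = 3.615/2 = 1.808
n/ν for B = 4.639/2 = 2.320
n/ν for R = 6.821/3 = 2.274
n/ν for L = 1.445/1 = 1.445
Smallest n/ν is L → limiting reagent.
theoretical n(Q) = (3/1) × 1.445 = 4.335 mol → 844.8 g
% yield = 310 / 844.8 × 100 = 36.70 %

36.7 %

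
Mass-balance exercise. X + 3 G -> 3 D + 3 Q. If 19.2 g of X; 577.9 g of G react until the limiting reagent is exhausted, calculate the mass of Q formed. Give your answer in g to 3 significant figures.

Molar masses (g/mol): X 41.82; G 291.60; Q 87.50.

121 g

n(X) = 19.20 / 41.82 = 0.4591 mol
n(G) = 577.9 / 291.60 = 1.982 mol
n/ν for X = 0.4591/1 = 0.4591
n/ν for G = 1.982/3 = 0.6607
Smallest n/ν is X → limiting reagent.
n(Q) = (3/1) × 0.4591 = 1.377 mol
mass = 1.377 × 87.50 = 120.5 g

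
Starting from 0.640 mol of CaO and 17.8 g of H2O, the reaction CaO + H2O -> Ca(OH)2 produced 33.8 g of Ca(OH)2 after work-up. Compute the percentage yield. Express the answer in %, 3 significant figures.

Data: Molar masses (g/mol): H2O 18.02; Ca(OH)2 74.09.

n(CaO) = 0.6400 mol
n(H2O) = 17.80 / 18.02 = 0.9878 mol
n/ν → CaO: 0.6400, H2O: 0.9878; CaO is limiting.
theoretical n(Ca(OH)2) = (1/1) × 0.6400 = 0.6400 mol → 47.42 g
% yield = 33.8 / 47.42 × 100 = 71.28 %

71.3 %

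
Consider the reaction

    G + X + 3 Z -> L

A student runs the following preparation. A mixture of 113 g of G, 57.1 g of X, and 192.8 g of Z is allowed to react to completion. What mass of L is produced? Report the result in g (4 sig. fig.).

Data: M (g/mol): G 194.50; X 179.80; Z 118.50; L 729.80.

n(G) = 113.0 / 194.50 = 0.5810 mol
n(X) = 57.10 / 179.80 = 0.3176 mol
n(Z) = 192.8 / 118.50 = 1.627 mol
n/ν → G: 0.5810, X: 0.3176, Z: 0.5423; X is limiting.
n(L) = (1/1) × 0.3176 = 0.3176 mol
mass = 0.3176 × 729.80 = 231.8 g

231.8 g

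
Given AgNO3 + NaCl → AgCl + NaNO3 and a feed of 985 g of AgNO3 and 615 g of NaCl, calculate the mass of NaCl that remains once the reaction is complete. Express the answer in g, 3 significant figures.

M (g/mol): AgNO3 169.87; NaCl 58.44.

n(AgNO3) = 985.0 / 169.87 = 5.799 mol
n(NaCl) = 615.0 / 58.44 = 10.52 mol
n/ν for AgNO3 = 5.799/1 = 5.799
n/ν for NaCl = 10.52/1 = 10.52
Smallest n/ν is AgNO3 → limiting reagent.
NaCl consumed = (1/1) × 5.799 = 5.799 mol
NaCl remaining = 10.52 − 5.799 = 4.721 mol
mass = 4.721 × 58.44 = 275.9 g

276 g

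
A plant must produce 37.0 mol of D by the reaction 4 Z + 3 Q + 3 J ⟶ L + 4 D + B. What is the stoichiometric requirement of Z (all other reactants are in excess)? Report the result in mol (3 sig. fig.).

n(D) = 37.00 mol
n(Z) = (4/4) × 37.00 = 37.00 mol

37.0 mol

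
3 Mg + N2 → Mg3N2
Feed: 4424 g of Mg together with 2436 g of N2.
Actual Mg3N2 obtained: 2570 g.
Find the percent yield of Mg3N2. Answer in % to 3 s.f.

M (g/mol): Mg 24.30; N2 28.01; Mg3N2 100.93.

42.0 %

n(Mg) = 4424 / 24.30 = 182.1 mol
n(N2) = 2436 / 28.01 = 86.97 mol
n/ν for Mg = 182.1/3 = 60.70
n/ν for N2 = 86.97/1 = 86.97
Smallest n/ν is Mg → limiting reagent.
theoretical n(Mg3N2) = (1/3) × 182.1 = 60.70 mol → 6126 g
% yield = 2570 / 6126 × 100 = 41.95 %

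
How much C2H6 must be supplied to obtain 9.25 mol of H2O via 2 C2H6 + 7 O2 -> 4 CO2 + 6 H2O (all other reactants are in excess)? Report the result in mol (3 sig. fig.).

n(H2O) = 9.250 mol
n(C2H6) = (2/6) × 9.250 = 3.083 mol

3.08 mol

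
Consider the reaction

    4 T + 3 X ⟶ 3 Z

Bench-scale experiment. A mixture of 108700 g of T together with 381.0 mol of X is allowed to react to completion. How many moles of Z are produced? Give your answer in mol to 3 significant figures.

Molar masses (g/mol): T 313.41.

n(T) = 108700 / 313.41 = 346.8 mol
n(X) = 381.0 mol
n/ν → T: 86.70, X: 127.0; T is limiting.
n(Z) = (3/4) × 346.8 = 260.1 mol

260 mol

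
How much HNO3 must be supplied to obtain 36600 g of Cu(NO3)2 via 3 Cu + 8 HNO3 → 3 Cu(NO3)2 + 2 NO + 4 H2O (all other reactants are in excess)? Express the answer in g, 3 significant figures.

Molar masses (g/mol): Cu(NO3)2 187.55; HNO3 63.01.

32800 g

n(Cu(NO3)2) = 36600 / 187.55 = 195.1 mol
n(HNO3) = (8/3) × 195.1 = 520.3 mol
mass = 520.3 × 63.01 = 32780 g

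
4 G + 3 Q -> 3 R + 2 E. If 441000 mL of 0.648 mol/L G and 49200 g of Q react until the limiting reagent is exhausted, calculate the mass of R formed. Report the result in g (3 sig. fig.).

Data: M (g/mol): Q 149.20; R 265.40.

n(G) = 0.648 × 441000/1000 = 285.8 mol
n(Q) = 49200 / 149.20 = 329.8 mol
n/ν for G = 285.8/4 = 71.45
n/ν for Q = 329.8/3 = 109.9
Smallest n/ν is G → limiting reagent.
n(R) = (3/4) × 285.8 = 214.4 mol
mass = 214.4 × 265.40 = 56900 g

56900 g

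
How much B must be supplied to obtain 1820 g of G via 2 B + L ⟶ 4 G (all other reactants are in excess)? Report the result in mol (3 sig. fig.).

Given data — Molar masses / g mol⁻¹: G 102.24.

8.90 mol

n(G) = 1820 / 102.24 = 17.80 mol
n(B) = (2/4) × 17.80 = 8.900 mol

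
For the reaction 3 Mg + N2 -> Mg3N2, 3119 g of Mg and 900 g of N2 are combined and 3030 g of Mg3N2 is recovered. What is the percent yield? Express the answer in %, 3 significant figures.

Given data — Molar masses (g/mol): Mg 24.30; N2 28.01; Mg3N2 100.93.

93.4 %

n(Mg) = 3119 / 24.30 = 128.4 mol
n(N2) = 900.0 / 28.01 = 32.13 mol
n/ν for Mg = 128.4/3 = 42.80
n/ν for N2 = 32.13/1 = 32.13
Smallest n/ν is N2 → limiting reagent.
theoretical n(Mg3N2) = (1/1) × 32.13 = 32.13 mol → 3243 g
% yield = 3030 / 3243 × 100 = 93.43 %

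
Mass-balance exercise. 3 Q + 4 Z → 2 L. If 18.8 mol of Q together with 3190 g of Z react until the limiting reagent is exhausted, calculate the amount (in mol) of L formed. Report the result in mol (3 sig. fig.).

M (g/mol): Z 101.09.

12.5 mol

n(Q) = 18.80 mol
n(Z) = 3190 / 101.09 = 31.56 mol
n/ν → Q: 6.267, Z: 7.890; Q is limiting.
n(L) = (2/3) × 18.80 = 12.53 mol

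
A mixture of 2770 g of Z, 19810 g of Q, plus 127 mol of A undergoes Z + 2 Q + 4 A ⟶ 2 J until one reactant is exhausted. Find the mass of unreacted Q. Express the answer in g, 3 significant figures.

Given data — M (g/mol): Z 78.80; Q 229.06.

n(Z) = 2770 / 78.80 = 35.15 mol
n(Q) = 19810 / 229.06 = 86.48 mol
n(A) = 127.0 mol
n/ν → Z: 35.15, Q: 43.24, A: 31.75; A is limiting.
Q consumed = (2/4) × 127.0 = 63.50 mol
Q remaining = 86.48 − 63.50 = 22.98 mol
mass = 22.98 × 229.06 = 5264 g

5260 g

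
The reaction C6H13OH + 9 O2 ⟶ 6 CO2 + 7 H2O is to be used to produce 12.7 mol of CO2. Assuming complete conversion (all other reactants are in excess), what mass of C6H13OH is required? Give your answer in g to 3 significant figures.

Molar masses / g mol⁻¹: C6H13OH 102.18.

n(CO2) = 12.70 mol
n(C6H13OH) = (1/6) × 12.70 = 2.117 mol
mass = 2.117 × 102.18 = 216.3 g

216 g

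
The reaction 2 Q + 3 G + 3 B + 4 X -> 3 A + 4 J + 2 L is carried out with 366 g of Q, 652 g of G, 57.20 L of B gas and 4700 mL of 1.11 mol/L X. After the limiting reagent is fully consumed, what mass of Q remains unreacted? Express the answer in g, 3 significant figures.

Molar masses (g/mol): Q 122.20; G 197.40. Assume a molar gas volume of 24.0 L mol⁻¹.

172 g

n(Q) = 366.0 / 122.20 = 2.995 mol
n(G) = 652.0 / 197.40 = 3.303 mol
n(B) = 57.20 / 24.0 = 2.383 mol
n(X) = 1.11 × 4700/1000 = 5.217 mol
n/ν for Q = 2.995/2 = 1.498
n/ν for G = 3.303/3 = 1.101
n/ν for B = 2.383/3 = 0.7943
n/ν for X = 5.217/4 = 1.304
Smallest n/ν is B → limiting reagent.
Q consumed = (2/3) × 2.383 = 1.589 mol
Q remaining = 2.995 − 1.589 = 1.406 mol
mass = 1.406 × 122.20 = 171.8 g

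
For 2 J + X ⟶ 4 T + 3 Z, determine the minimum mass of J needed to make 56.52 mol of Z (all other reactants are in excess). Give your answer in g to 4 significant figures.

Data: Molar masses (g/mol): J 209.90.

7909 g

n(Z) = 56.52 mol
n(J) = (2/3) × 56.52 = 37.68 mol
mass = 37.68 × 209.90 = 7909 g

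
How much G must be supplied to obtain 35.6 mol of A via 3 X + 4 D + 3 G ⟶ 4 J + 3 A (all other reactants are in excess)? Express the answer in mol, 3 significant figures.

n(A) = 35.60 mol
n(G) = (3/3) × 35.60 = 35.60 mol

35.6 mol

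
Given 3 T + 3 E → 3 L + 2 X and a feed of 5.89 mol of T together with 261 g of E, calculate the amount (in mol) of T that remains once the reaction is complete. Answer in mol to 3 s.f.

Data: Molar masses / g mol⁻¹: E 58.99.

n(T) = 5.890 mol
n(E) = 261.0 / 58.99 = 4.424 mol
n/ν → T: 1.963, E: 1.475; E is limiting.
T consumed = (3/3) × 4.424 = 4.424 mol
T remaining = 5.890 − 4.424 = 1.466 mol

1.47 mol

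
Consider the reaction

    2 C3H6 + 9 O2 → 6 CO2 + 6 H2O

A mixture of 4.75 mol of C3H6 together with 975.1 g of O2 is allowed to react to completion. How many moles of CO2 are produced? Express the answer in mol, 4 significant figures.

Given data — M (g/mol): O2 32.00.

n(C3H6) = 4.750 mol
n(O2) = 975.1 / 32.00 = 30.47 mol
n/ν → C3H6: 2.375, O2: 3.386; C3H6 is limiting.
n(CO2) = (6/2) × 4.750 = 14.25 mol

14.25 mol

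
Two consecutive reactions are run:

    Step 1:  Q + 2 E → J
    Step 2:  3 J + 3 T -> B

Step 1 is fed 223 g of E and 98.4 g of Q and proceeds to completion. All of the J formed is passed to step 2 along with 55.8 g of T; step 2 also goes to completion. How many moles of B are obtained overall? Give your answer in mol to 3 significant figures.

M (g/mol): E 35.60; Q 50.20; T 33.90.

Step 1:
n(E) = 223.0 / 35.60 = 6.264 mol
n(Q) = 98.40 / 50.20 = 1.960 mol
n/ν for E = 6.264/2 = 3.132
n/ν for Q = 1.960/1 = 1.960
Smallest n/ν is Q → limiting reagent.
n(J) produced = (1/1) × 1.960 = 1.960 mol
Step 2:
n(J) available = 1.960 mol
n(T) = 55.80 / 33.90 = 1.646 mol
n/ν for J = 1.960/3 = 0.6533
n/ν for T = 1.646/3 = 0.5487
Smallest n/ν is T → limiting reagent.
n(B) = (1/3) × 1.646 = 0.5487 mol

0.549 mol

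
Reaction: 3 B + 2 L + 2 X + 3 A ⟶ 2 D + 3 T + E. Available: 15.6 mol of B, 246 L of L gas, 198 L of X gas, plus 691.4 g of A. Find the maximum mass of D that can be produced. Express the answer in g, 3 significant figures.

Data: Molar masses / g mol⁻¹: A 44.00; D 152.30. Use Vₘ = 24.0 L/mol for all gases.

n(B) = 15.60 mol
n(L) = 246.0 / 24.0 = 10.25 mol
n(X) = 198.0 / 24.0 = 8.250 mol
n(A) = 691.4 / 44.00 = 15.71 mol
n/ν for B = 15.60/3 = 5.200
n/ν for L = 10.25/2 = 5.125
n/ν for X = 8.250/2 = 4.125
n/ν for A = 15.71/3 = 5.237
Smallest n/ν is X → limiting reagent.
n(D) = (2/2) × 8.250 = 8.250 mol
mass = 8.250 × 152.30 = 1256 g

1260 g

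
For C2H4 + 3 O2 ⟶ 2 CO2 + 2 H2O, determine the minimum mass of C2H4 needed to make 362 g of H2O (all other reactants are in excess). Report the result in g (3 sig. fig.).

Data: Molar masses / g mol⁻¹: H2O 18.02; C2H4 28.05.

282 g

n(H2O) = 362 / 18.02 = 20.09 mol
n(C2H4) = (1/2) × 20.09 = 10.05 mol
mass = 10.05 × 28.05 = 281.9 g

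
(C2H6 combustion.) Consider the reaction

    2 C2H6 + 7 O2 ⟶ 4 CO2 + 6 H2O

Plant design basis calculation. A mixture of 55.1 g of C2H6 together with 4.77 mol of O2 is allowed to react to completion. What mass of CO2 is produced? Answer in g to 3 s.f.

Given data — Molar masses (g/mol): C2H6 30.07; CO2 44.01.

120 g

n(C2H6) = 55.10 / 30.07 = 1.832 mol
n(O2) = 4.770 mol
n/ν → C2H6: 0.9160, O2: 0.6814; O2 is limiting.
n(CO2) = (4/7) × 4.770 = 2.726 mol
mass = 2.726 × 44.01 = 120.0 g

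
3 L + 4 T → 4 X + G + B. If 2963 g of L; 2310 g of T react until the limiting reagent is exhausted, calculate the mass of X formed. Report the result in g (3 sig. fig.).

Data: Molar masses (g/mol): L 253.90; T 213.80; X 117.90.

1270 g

n(L) = 2963 / 253.90 = 11.67 mol
n(T) = 2310 / 213.80 = 10.80 mol
n/ν for L = 11.67/3 = 3.890
n/ν for T = 10.80/4 = 2.700
Smallest n/ν is T → limiting reagent.
n(X) = (4/4) × 10.80 = 10.80 mol
mass = 10.80 × 117.90 = 1273 g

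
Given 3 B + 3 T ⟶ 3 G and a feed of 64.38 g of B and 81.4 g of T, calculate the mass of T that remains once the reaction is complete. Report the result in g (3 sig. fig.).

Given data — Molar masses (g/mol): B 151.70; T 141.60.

21.3 g

n(B) = 64.38 / 151.70 = 0.4244 mol
n(T) = 81.40 / 141.60 = 0.5749 mol
n/ν → B: 0.1415, T: 0.1916; B is limiting.
T consumed = (3/3) × 0.4244 = 0.4244 mol
T remaining = 0.5749 − 0.4244 = 0.1505 mol
mass = 0.1505 × 141.60 = 21.31 g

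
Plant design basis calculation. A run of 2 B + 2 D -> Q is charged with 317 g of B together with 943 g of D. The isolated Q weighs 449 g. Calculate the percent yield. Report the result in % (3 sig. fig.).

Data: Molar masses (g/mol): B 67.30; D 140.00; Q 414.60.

46.0 %

n(B) = 317.0 / 67.30 = 4.710 mol
n(D) = 943.0 / 140.00 = 6.736 mol
n/ν for B = 4.710/2 = 2.355
n/ν for D = 6.736/2 = 3.368
Smallest n/ν is B → limiting reagent.
theoretical n(Q) = (1/2) × 4.710 = 2.355 mol → 976.4 g
% yield = 449 / 976.4 × 100 = 45.99 %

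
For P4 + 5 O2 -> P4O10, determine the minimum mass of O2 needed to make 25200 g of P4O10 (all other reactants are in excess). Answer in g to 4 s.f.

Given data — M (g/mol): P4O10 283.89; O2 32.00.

n(P4O10) = 25200 / 283.89 = 88.77 mol
n(O2) = (5/1) × 88.77 = 443.9 mol
mass = 443.9 × 32.00 = 14200 g

14200 g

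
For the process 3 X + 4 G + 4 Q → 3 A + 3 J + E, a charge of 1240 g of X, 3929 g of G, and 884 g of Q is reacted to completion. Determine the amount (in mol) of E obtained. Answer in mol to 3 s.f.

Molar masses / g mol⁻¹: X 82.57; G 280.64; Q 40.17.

3.50 mol

n(X) = 1240 / 82.57 = 15.02 mol
n(G) = 3929 / 280.64 = 14.00 mol
n(Q) = 884.0 / 40.17 = 22.01 mol
n/ν for X = 15.02/3 = 5.007
n/ν for G = 14.00/4 = 3.500
n/ν for Q = 22.01/4 = 5.503
Smallest n/ν is G → limiting reagent.
n(E) = (1/4) × 14.00 = 3.500 mol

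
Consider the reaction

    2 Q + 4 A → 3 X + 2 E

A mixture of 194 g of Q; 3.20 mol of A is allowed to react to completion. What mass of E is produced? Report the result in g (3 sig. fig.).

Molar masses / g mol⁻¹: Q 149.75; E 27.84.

36.1 g

n(Q) = 194.0 / 149.75 = 1.295 mol
n(A) = 3.200 mol
n/ν for Q = 1.295/2 = 0.6475
n/ν for A = 3.200/4 = 0.8000
Smallest n/ν is Q → limiting reagent.
n(E) = (2/2) × 1.295 = 1.295 mol
mass = 1.295 × 27.84 = 36.05 g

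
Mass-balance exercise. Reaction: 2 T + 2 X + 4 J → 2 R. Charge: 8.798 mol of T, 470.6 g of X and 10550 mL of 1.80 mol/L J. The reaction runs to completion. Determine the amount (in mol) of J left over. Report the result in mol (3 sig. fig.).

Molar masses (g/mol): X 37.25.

n(T) = 8.798 mol
n(X) = 470.6 / 37.25 = 12.63 mol
n(J) = 1.80 × 10550/1000 = 18.99 mol
n/ν for T = 8.798/2 = 4.399
n/ν for X = 12.63/2 = 6.315
n/ν for J = 18.99/4 = 4.748
Smallest n/ν is T → limiting reagent.
J consumed = (4/2) × 8.798 = 17.60 mol
J remaining = 18.99 − 17.60 = 1.390 mol

1.39 mol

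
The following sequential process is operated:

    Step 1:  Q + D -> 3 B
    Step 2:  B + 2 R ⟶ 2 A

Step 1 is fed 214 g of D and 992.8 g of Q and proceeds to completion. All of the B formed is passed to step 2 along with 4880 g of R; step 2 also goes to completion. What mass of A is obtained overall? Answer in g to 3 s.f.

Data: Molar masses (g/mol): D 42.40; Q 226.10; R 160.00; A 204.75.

5390 g

Step 1:
n(D) = 214.0 / 42.40 = 5.047 mol
n(Q) = 992.8 / 226.10 = 4.391 mol
n/ν → D: 5.047, Q: 4.391; Q is limiting.
n(B) produced = (3/1) × 4.391 = 13.17 mol
Step 2:
n(B) available = 13.17 mol
n(R) = 4880 / 160.00 = 30.50 mol
n/ν → B: 13.17, R: 15.25; B is limiting.
n(A) = (2/1) × 13.17 = 26.34 mol
mass = 26.34 × 204.75 = 5393 g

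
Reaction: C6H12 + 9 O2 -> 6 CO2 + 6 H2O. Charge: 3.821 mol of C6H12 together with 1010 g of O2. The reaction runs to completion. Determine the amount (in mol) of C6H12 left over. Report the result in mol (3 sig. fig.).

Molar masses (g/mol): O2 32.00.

0.314 mol

n(C6H12) = 3.821 mol
n(O2) = 1010 / 32.00 = 31.56 mol
n/ν → C6H12: 3.821, O2: 3.507; O2 is limiting.
C6H12 consumed = (1/9) × 31.56 = 3.507 mol
C6H12 remaining = 3.821 − 3.507 = 0.3140 mol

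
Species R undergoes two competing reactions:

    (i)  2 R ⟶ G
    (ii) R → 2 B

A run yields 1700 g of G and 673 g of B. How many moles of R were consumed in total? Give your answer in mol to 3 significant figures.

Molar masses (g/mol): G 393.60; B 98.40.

n(G) = 1700 / 393.60 = 4.319 mol
n(B) = 673 / 98.40 = 6.839 mol
n(R) via (i) = (2/1)×4.319 = 8.638 mol
n(R) via (ii) = (1/2)×6.839 = 3.420 mol
total n(R) = 8.638 + 3.420 = 12.06 mol

12.1 mol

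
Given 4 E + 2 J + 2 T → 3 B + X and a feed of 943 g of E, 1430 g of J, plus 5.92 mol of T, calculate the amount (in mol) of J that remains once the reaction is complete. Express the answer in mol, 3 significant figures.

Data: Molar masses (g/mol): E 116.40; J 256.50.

n(E) = 943.0 / 116.40 = 8.101 mol
n(J) = 1430 / 256.50 = 5.575 mol
n(T) = 5.920 mol
n/ν → E: 2.025, J: 2.788, T: 2.960; E is limiting.
J consumed = (2/4) × 8.101 = 4.051 mol
J remaining = 5.575 − 4.051 = 1.524 mol

1.52 mol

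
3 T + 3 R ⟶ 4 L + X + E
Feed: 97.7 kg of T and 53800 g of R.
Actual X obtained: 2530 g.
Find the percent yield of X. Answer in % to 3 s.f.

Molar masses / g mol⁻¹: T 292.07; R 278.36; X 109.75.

n(T) = 97.70×1000 / 292.07 = 334.5 mol
n(R) = 53800 / 278.36 = 193.3 mol
n/ν for T = 334.5/3 = 111.5
n/ν for R = 193.3/3 = 64.43
Smallest n/ν is R → limiting reagent.
theoretical n(X) = (1/3) × 193.3 = 64.43 mol → 7071 g
% yield = 2530 / 7071 × 100 = 35.78 %

35.8 %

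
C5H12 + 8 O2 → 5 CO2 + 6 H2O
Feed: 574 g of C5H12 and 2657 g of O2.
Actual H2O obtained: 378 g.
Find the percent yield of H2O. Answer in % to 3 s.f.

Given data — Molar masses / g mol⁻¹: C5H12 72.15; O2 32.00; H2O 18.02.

n(C5H12) = 574.0 / 72.15 = 7.956 mol
n(O2) = 2657 / 32.00 = 83.03 mol
n/ν for C5H12 = 7.956/1 = 7.956
n/ν for O2 = 83.03/8 = 10.38
Smallest n/ν is C5H12 → limiting reagent.
theoretical n(H2O) = (6/1) × 7.956 = 47.74 mol → 860.3 g
% yield = 378 / 860.3 × 100 = 43.94 %

43.9 %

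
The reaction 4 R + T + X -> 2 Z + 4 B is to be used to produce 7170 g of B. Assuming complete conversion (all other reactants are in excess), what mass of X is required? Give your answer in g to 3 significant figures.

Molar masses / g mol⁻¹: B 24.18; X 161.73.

12000 g

n(B) = 7170 / 24.18 = 296.5 mol
n(X) = (1/4) × 296.5 = 74.13 mol
mass = 74.13 × 161.73 = 11990 g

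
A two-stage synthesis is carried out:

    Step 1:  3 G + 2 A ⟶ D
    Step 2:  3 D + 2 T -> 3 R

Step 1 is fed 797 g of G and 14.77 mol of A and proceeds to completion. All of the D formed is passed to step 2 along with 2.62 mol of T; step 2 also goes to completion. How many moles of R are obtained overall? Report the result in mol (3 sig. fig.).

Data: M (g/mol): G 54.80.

3.93 mol

Step 1:
n(G) = 797.0 / 54.80 = 14.54 mol
n(A) = 14.77 mol
n/ν for G = 14.54/3 = 4.847
n/ν for A = 14.77/2 = 7.385
Smallest n/ν is G → limiting reagent.
n(D) produced = (1/3) × 14.54 = 4.847 mol
Step 2:
n(D) available = 4.847 mol
n(T) = 2.620 mol
n/ν for D = 4.847/3 = 1.616
n/ν for T = 2.620/2 = 1.310
Smallest n/ν is T → limiting reagent.
n(R) = (3/2) × 2.620 = 3.930 mol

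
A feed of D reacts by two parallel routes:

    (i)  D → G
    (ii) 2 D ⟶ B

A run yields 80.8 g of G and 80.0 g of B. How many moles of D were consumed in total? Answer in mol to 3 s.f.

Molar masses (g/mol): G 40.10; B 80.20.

n(G) = 80.8 / 40.10 = 2.015 mol
n(B) = 80.0 / 80.20 = 0.9975 mol
n(D) via (i) = (1/1)×2.015 = 2.015 mol
n(D) via (ii) = (2/1)×0.9975 = 1.995 mol
total n(D) = 2.015 + 1.995 = 4.010 mol

4.01 mol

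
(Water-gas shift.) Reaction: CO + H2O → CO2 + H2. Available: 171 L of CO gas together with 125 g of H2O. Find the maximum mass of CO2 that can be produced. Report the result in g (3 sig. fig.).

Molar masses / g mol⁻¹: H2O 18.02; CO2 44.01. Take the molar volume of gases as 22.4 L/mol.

305 g

n(CO) = 171.0 / 22.4 = 7.634 mol
n(H2O) = 125.0 / 18.02 = 6.937 mol
n/ν for CO = 7.634/1 = 7.634
n/ν for H2O = 6.937/1 = 6.937
Smallest n/ν is H2O → limiting reagent.
n(CO2) = (1/1) × 6.937 = 6.937 mol
mass = 6.937 × 44.01 = 305.3 g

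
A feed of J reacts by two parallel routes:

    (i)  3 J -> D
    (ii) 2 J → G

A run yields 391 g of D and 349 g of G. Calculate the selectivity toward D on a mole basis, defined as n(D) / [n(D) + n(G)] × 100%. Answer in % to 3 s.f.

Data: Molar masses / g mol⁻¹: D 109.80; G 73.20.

42.8 %

n(D) = 391 / 109.80 = 3.561 mol
n(G) = 349 / 73.20 = 4.768 mol
selectivity = 3.561/(3.561+4.768) × 100 = 42.75 %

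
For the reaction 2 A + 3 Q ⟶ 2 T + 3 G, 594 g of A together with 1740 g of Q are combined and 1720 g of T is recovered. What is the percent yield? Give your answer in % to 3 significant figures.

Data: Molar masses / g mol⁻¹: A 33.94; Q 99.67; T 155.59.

95.0 %

n(A) = 594.0 / 33.94 = 17.50 mol
n(Q) = 1740 / 99.67 = 17.46 mol
n/ν → A: 8.750, Q: 5.820; Q is limiting.
theoretical n(T) = (2/3) × 17.46 = 11.64 mol → 1811 g
% yield = 1720 / 1811 × 100 = 94.98 %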